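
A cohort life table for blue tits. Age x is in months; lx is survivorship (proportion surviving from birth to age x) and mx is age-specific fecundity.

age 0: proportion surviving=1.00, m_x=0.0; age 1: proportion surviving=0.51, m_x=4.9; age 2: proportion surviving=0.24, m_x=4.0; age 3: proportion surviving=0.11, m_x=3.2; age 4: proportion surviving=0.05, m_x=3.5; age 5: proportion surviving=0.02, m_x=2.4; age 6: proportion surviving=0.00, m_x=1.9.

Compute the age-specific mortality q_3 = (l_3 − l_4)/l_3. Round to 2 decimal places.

0.55

q_3 = (l_3 − l_4) / l_3 = (0.11 − 0.05) / 0.11
     = 0.06 / 0.11 = 0.545455… → 0.55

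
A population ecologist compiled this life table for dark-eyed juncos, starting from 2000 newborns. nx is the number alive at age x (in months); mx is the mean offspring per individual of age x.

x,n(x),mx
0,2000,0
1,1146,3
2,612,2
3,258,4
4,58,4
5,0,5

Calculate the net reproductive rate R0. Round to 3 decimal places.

lx = nx/n0 = nx/2000: 1, 0.573, 0.306, 0.129, 0.029, 0
lx·mx by age: 0, 1.719, 0.612, 0.516, 0.116, 0
R0 = Σ lx·mx = 2.963 → 2.963

2.963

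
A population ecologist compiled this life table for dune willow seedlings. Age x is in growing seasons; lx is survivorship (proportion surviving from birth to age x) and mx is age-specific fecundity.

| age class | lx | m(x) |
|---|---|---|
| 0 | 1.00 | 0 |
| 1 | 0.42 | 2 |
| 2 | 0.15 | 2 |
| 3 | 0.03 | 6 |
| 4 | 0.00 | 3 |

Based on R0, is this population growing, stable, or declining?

R0 = Σ lx·mx = 0 + 0.84 + 0.3 + 0.18 + 0 = 1.32
R0 > 1, so the population is growing.

growing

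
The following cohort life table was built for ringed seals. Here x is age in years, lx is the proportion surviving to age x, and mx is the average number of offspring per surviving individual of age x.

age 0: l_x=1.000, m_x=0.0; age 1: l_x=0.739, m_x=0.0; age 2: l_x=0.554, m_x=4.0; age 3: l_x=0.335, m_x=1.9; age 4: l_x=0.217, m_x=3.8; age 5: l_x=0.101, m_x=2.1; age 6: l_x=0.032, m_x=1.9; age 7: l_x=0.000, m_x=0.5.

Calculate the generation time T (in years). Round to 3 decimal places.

2.801

lx·mx: 0, 0, 2.216, 0.6365, 0.8246, 0.2121, 0.0608, 0 → R0 = 3.95
x·lx·mx: 0, 0, 4.432, 1.9095, 3.2984, 1.0605, 0.3648, 0 → Σ = 11.0652
T = 11.0652 / 3.95 = 2.801316… → 2.801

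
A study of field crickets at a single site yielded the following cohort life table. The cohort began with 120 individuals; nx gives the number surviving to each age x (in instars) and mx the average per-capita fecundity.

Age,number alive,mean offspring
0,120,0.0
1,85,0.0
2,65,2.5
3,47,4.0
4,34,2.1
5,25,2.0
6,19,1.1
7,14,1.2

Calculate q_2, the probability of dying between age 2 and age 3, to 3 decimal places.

0.277

lx = nx/n0 = nx/120: 1, 0.70833…, 0.54167…, 0.39167…, 0.28333…, 0.20833…, 0.15833…, 0.11667…
q_2 = (l_2 − l_3) / l_2 = (0.541667… − 0.391667…) / 0.541667…
     = 0.15… / 0.541667… = 0.276923… → 0.277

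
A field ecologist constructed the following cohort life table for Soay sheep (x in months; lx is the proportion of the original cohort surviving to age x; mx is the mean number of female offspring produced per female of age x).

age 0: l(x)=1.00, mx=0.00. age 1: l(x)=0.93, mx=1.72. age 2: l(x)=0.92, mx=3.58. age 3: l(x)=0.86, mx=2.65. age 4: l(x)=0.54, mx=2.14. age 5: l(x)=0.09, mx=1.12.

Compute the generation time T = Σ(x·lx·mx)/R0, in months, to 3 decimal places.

lx·mx: 0, 1.5996, 3.2936, 2.279, 1.1556, 0.1008 → R0 = 8.4286
x·lx·mx: 0, 1.5996, 6.5872, 6.837, 4.6224, 0.504 → Σ = 20.1502
T = 20.1502 / 8.4286 = 2.390694… → 2.391

2.391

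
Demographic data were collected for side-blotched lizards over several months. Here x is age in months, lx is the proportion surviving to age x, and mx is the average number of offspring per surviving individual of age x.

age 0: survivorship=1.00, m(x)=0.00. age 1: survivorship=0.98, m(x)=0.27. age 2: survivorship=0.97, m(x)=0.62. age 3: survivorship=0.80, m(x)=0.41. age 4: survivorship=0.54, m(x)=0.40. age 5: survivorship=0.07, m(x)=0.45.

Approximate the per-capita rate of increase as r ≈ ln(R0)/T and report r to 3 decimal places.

0.152

R0 = Σ lx·mx = 0 + 0.2646 + 0.6014 + 0.328 + 0.216 + 0.0315 = 1.4415
Σ x·lx·mx = 3.4729; T = 3.4729/1.4415 = 2.40923…
r ≈ ln(R0)/T = ln(1.4415)/2.40923… = 0.15178… → 0.152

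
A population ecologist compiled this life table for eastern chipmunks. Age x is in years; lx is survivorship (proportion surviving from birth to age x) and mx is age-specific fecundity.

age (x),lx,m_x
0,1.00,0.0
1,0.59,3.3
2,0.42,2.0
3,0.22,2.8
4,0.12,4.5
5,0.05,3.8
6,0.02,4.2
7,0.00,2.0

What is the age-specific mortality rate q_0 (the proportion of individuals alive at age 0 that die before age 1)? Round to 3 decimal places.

0.410

q_0 = (l_0 − l_1) / l_0 = (1 − 0.59) / 1
     = 0.41 / 1 = 0.41 → 0.410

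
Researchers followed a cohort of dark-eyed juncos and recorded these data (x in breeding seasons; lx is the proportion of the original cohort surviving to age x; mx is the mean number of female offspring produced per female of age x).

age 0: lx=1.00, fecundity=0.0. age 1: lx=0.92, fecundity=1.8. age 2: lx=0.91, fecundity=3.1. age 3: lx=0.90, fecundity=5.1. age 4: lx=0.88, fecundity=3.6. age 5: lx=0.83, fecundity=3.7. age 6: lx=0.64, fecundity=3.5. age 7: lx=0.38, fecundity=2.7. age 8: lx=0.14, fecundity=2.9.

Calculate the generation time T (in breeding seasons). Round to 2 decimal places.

lx·mx: 0, 1.656, 2.821, 4.59, 3.168, 3.071, 2.24, 1.026, 0.406 → R0 = 18.978
x·lx·mx: 0, 1.656, 5.642, 13.77, 12.672, 15.355, 13.44, 7.182, 3.248 → Σ = 72.965
T = 72.965 / 18.978 = 3.844715… → 3.84

3.84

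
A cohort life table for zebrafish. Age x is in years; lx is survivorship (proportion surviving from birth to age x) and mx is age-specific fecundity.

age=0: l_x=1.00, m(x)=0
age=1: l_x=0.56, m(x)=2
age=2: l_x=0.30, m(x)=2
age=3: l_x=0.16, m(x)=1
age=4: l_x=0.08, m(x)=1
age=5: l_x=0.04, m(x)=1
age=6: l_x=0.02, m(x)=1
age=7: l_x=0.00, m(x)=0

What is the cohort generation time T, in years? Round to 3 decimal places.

lx·mx: 0, 1.12, 0.6, 0.16, 0.08, 0.04, 0.02, 0 → R0 = 2.02
x·lx·mx: 0, 1.12, 1.2, 0.48, 0.32, 0.2, 0.12, 0 → Σ = 3.44
T = 3.44 / 2.02 = 1.70297… → 1.703

1.703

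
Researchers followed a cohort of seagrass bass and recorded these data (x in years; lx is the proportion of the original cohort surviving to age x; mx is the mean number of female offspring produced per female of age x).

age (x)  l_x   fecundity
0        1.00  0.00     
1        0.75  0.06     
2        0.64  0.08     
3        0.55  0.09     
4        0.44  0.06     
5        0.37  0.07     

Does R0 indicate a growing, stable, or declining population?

R0 = Σ lx·mx = 0 + 0.045 + 0.0512 + 0.0495 + 0.0264 + 0.0259 = 0.198
R0 < 1, so the population is declining.

declining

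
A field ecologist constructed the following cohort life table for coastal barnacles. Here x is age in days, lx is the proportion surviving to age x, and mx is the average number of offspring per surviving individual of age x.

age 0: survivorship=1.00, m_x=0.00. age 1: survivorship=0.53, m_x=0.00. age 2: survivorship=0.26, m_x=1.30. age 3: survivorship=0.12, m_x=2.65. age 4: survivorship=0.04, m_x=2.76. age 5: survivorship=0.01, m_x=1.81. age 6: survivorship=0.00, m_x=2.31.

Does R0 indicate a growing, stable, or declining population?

declining

R0 = Σ lx·mx = 0 + 0 + 0.338 + 0.318 + 0.1104 + 0.0181 + 0 = 0.7845
R0 < 1, so the population is declining.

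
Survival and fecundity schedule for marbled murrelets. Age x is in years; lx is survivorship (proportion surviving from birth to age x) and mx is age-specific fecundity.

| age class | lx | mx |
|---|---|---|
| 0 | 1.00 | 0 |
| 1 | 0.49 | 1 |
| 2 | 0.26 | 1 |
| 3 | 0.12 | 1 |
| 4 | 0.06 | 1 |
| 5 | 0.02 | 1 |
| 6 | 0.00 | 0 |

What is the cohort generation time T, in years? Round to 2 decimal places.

1.80

lx·mx: 0, 0.49, 0.26, 0.12, 0.06, 0.02, 0 → R0 = 0.95
x·lx·mx: 0, 0.49, 0.52, 0.36, 0.24, 0.1, 0 → Σ = 1.71
T = 1.71 / 0.95 = 1.8 → 1.80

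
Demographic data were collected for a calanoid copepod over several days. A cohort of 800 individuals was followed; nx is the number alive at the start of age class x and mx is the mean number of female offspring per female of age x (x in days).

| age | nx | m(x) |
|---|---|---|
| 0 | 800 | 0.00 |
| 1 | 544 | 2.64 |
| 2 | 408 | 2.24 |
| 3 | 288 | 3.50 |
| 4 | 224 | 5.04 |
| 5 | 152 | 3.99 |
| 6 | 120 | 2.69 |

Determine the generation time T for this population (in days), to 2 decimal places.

lx = nx/n0 = nx/800: 1, 0.68, 0.51, 0.36, 0.28, 0.19, 0.15
lx·mx: 0, 1.7952, 1.1424, 1.26, 1.4112, 0.7581, 0.4035 → R0 = 6.7704
x·lx·mx: 0, 1.7952, 2.2848, 3.78, 5.6448, 3.7905, 2.421 → Σ = 19.7163
T = 19.7163 / 6.7704 = 2.912132… → 2.91

2.91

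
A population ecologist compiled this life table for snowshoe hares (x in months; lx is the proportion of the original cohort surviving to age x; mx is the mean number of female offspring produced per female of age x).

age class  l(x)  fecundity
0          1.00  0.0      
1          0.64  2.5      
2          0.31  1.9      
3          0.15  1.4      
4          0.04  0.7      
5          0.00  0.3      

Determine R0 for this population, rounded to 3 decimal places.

lx·mx by age: 0, 1.6, 0.589, 0.21, 0.028, 0
R0 = Σ lx·mx = 2.427 → 2.427

2.427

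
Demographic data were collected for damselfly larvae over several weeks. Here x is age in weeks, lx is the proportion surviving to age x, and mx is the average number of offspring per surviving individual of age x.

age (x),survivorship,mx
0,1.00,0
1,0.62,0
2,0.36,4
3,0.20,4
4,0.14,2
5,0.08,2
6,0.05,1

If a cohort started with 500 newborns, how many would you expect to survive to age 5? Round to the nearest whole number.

Expected survivors = N0 · l_5 = 500 × 0.08 = 40 → 40

40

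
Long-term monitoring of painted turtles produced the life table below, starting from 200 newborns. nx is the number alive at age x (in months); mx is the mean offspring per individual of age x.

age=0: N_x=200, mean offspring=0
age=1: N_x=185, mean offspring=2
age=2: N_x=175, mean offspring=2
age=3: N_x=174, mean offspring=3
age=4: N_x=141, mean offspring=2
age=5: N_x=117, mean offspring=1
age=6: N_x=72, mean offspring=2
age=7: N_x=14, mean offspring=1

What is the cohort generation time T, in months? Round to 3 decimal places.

lx = nx/n0 = nx/200: 1, 0.925, 0.875, 0.87, 0.705, 0.585, 0.36, 0.07
lx·mx: 0, 1.85, 1.75, 2.61, 1.41, 0.585, 0.72, 0.07 → R0 = 8.995
x·lx·mx: 0, 1.85, 3.5, 7.83, 5.64, 2.925, 4.32, 0.49 → Σ = 26.555
T = 26.555 / 8.995 = 2.952196… → 2.952

2.952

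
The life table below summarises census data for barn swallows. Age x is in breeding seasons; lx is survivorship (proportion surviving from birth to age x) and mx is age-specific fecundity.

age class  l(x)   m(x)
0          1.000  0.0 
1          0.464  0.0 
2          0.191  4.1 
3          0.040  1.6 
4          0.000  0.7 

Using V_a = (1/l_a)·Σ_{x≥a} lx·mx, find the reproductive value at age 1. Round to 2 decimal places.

1.83

lx·mx for x ≥ 1: 0, 0.7831, 0.064, 0 → sum = 0.8471
V_1 = 0.8471 / l_1 = 0.8471 / 0.464 = 1.825647… → 1.83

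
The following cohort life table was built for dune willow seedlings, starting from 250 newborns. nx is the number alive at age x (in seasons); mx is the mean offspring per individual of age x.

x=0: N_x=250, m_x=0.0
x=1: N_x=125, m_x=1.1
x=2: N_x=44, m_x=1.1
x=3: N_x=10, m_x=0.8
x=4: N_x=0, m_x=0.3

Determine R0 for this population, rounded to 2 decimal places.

0.78

lx = nx/n0 = nx/250: 1, 0.5, 0.176, 0.04, 0
lx·mx by age: 0, 0.55, 0.1936, 0.032, 0
R0 = Σ lx·mx = 0.7756 → 0.78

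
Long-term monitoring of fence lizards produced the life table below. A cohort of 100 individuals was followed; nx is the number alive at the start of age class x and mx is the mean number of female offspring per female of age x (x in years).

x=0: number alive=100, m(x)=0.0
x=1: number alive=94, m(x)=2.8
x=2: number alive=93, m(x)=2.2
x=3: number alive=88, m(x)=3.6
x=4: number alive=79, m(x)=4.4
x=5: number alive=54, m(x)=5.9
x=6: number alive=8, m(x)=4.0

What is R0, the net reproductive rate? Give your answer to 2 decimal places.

14.83

lx = nx/n0 = nx/100: 1, 0.94, 0.93, 0.88, 0.79, 0.54, 0.08
lx·mx by age: 0, 2.632, 2.046, 3.168, 3.476, 3.186, 0.32
R0 = Σ lx·mx = 14.828 → 14.83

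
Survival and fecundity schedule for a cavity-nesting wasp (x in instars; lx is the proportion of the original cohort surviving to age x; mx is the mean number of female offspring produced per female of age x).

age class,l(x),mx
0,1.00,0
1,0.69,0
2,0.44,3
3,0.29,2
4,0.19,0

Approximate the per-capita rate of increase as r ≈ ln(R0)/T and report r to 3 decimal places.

0.278

R0 = Σ lx·mx = 0 + 0 + 1.32 + 0.58 + 0 = 1.9
Σ x·lx·mx = 4.38; T = 4.38/1.9 = 2.30526…
r ≈ ln(R0)/T = ln(1.9)/2.30526… = 0.27843… → 0.278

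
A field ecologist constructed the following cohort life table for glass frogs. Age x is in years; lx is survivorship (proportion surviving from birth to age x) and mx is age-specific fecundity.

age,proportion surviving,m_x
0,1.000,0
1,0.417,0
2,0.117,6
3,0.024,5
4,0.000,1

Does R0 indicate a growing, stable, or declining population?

R0 = Σ lx·mx = 0 + 0 + 0.702 + 0.12 + 0 = 0.822
R0 < 1, so the population is declining.

declining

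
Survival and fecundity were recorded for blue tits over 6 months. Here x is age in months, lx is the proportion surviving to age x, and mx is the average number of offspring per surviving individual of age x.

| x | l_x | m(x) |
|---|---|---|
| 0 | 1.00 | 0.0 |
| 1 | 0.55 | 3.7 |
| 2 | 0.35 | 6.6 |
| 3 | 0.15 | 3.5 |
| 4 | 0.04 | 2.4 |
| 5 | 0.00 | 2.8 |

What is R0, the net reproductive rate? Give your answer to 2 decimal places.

4.97

lx·mx by age: 0, 2.035, 2.31, 0.525, 0.096, 0
R0 = Σ lx·mx = 4.966 → 4.97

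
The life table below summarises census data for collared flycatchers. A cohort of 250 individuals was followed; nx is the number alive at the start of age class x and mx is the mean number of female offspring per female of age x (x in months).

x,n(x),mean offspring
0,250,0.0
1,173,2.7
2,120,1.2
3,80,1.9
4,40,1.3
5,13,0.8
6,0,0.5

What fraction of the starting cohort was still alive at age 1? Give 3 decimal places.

0.692

l_1 = n_1/n_0 = 173/250 = 0.692 → 0.692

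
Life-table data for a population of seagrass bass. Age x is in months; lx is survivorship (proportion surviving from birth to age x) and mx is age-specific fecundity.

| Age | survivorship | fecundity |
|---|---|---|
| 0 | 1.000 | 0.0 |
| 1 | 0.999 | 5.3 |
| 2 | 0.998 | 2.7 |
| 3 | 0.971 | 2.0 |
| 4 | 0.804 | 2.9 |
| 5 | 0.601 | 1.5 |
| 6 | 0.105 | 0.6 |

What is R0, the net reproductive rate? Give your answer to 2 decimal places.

lx·mx by age: 0, 5.2947, 2.6946, 1.942, 2.3316, 0.9015, 0.063
R0 = Σ lx·mx = 13.2274 → 13.23

13.23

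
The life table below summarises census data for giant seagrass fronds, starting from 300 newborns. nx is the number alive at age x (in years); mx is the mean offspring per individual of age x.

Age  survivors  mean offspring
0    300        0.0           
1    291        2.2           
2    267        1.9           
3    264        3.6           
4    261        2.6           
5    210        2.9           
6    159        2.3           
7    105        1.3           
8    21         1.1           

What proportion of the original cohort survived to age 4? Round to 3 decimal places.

l_4 = n_4/n_0 = 261/300 = 0.87 → 0.870

0.870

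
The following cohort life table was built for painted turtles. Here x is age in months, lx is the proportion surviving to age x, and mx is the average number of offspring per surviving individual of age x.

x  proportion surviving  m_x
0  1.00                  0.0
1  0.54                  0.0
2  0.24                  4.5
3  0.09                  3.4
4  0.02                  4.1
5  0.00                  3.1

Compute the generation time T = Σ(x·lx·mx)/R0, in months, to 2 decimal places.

2.32

lx·mx: 0, 0, 1.08, 0.306, 0.082, 0 → R0 = 1.468
x·lx·mx: 0, 0, 2.16, 0.918, 0.328, 0 → Σ = 3.406
T = 3.406 / 1.468 = 2.320163… → 2.32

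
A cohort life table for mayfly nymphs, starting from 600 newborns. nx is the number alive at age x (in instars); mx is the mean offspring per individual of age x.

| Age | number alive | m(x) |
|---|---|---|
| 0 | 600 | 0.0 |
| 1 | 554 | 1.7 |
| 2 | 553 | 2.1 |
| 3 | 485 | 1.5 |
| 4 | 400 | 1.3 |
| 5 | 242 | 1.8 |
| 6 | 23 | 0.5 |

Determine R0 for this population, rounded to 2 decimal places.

6.33

lx = nx/n0 = nx/600: 1, 0.92333…, 0.92167…, 0.80833…, 0.66667…, 0.40333…, 0.03833…
lx·mx by age: 0, 1.569667…, 1.9355…, 1.2125…, 0.866667…, 0.726…, 0.019167…
R0 = Σ lx·mx = 6.3295… → 6.33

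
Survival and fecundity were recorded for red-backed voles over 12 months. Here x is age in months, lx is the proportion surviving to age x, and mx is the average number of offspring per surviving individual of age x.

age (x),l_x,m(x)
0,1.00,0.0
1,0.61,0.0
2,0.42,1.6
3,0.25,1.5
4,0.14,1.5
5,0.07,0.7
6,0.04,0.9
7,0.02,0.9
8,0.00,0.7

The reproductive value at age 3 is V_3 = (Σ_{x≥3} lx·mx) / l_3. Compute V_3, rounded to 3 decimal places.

2.752

lx·mx for x ≥ 3: 0.375, 0.21, 0.049, 0.036, 0.018, 0 → sum = 0.688
V_3 = 0.688 / l_3 = 0.688 / 0.25 = 2.752 → 2.752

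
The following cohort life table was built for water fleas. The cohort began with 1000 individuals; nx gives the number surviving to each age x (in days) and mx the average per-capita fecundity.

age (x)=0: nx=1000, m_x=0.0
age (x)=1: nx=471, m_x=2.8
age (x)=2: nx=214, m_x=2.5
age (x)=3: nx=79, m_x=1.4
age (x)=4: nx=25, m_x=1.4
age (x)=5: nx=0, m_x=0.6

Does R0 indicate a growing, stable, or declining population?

growing

lx = nx/n0 = nx/1000: 1, 0.471, 0.214, 0.079, 0.025, 0
R0 = Σ lx·mx = 0 + 1.3188 + 0.535 + 0.1106 + 0.035 + 0 = 1.9994
R0 > 1, so the population is growing.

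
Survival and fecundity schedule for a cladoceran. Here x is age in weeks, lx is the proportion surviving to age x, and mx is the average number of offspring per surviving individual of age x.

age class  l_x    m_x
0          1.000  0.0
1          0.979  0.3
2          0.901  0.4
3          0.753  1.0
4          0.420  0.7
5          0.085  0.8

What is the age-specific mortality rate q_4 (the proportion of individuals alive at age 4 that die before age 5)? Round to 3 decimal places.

q_4 = (l_4 − l_5) / l_4 = (0.42 − 0.085) / 0.42
     = 0.335 / 0.42 = 0.797619… → 0.798

0.798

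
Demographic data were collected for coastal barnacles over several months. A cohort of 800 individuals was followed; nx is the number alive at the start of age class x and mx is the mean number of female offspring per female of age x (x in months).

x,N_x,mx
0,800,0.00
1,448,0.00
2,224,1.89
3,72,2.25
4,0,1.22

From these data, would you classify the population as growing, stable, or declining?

lx = nx/n0 = nx/800: 1, 0.56, 0.28, 0.09, 0
R0 = Σ lx·mx = 0 + 0 + 0.5292 + 0.2025 + 0 = 0.7317
R0 < 1, so the population is declining.

declining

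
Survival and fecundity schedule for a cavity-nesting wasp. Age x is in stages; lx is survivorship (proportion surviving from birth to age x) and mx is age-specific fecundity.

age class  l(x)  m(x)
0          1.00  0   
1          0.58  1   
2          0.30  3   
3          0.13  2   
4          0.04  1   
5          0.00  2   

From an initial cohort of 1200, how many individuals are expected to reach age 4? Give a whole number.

48

Expected survivors = N0 · l_4 = 1200 × 0.04 = 48 → 48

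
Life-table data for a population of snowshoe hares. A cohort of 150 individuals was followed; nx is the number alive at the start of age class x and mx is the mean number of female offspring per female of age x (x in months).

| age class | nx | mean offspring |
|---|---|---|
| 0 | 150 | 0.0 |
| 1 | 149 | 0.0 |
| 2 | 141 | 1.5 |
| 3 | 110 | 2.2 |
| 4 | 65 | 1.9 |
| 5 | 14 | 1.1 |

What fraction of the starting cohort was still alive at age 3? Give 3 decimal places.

l_3 = n_3/n_0 = 110/150 = 0.733333… → 0.733

0.733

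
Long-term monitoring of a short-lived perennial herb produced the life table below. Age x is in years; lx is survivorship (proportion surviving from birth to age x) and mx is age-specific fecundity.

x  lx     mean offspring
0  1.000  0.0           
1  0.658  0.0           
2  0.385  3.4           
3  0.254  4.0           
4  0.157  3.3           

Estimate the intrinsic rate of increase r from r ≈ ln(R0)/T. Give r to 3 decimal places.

0.384

R0 = Σ lx·mx = 0 + 0 + 1.309 + 1.016 + 0.5181 = 2.8431
Σ x·lx·mx = 7.7384; T = 7.7384/2.8431 = 2.72182…
r ≈ ln(R0)/T = ln(2.8431)/2.72182… = 0.3839… → 0.384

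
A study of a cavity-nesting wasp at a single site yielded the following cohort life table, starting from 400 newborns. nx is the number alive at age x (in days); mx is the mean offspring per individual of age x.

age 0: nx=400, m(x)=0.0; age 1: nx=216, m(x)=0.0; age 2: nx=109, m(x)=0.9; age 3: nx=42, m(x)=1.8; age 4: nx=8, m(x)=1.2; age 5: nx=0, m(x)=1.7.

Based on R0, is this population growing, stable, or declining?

declining

lx = nx/n0 = nx/400: 1, 0.54, 0.2725, 0.105, 0.02, 0
R0 = Σ lx·mx = 0 + 0 + 0.24525 + 0.189 + 0.024 + 0 = 0.45825
R0 < 1, so the population is declining.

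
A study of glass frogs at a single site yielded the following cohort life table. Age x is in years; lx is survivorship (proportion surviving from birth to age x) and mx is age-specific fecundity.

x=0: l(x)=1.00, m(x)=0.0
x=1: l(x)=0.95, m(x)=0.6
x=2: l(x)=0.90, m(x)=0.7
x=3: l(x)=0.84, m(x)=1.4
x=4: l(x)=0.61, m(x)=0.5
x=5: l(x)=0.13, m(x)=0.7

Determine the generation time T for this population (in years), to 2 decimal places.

2.54

lx·mx: 0, 0.57, 0.63, 1.176, 0.305, 0.091 → R0 = 2.772
x·lx·mx: 0, 0.57, 1.26, 3.528, 1.22, 0.455 → Σ = 7.033
T = 7.033 / 2.772 = 2.537157… → 2.54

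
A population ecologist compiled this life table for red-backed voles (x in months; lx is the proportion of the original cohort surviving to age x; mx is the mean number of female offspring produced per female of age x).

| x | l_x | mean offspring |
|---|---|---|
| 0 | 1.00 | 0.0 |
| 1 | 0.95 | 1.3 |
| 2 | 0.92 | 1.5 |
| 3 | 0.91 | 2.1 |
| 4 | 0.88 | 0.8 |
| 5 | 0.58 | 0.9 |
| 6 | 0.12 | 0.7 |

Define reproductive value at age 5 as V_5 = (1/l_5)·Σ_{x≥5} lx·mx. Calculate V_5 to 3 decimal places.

lx·mx for x ≥ 5: 0.522, 0.084 → sum = 0.606
V_5 = 0.606 / l_5 = 0.606 / 0.58 = 1.044828… → 1.045

1.045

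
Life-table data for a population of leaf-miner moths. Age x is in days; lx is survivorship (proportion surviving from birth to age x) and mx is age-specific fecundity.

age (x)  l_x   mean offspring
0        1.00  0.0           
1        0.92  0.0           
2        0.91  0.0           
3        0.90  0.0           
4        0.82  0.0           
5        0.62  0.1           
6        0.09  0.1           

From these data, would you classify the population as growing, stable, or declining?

R0 = Σ lx·mx = 0 + 0 + 0 + 0 + 0 + 0.062 + 0.009 = 0.071
R0 < 1, so the population is declining.

declining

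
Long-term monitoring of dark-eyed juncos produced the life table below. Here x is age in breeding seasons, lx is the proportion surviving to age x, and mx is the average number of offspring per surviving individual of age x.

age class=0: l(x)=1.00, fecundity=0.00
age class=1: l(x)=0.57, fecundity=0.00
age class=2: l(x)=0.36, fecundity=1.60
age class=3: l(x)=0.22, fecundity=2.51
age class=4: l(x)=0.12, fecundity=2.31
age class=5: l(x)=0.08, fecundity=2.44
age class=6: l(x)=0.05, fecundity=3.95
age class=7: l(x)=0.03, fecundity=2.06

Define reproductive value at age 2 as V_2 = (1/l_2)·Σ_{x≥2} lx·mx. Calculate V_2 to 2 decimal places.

5.17

lx·mx for x ≥ 2: 0.576, 0.5522, 0.2772, 0.1952, 0.1975, 0.0618 → sum = 1.8599
V_2 = 1.8599 / l_2 = 1.8599 / 0.36 = 5.166389… → 5.17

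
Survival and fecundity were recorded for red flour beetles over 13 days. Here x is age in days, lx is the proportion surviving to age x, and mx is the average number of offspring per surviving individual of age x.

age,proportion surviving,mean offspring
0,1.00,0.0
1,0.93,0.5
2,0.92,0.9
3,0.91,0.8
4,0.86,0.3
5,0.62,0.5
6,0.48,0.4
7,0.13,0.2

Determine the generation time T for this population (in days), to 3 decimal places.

lx·mx: 0, 0.465, 0.828, 0.728, 0.258, 0.31, 0.192, 0.026 → R0 = 2.807
x·lx·mx: 0, 0.465, 1.656, 2.184, 1.032, 1.55, 1.152, 0.182 → Σ = 8.221
T = 8.221 / 2.807 = 2.92875… → 2.929

2.929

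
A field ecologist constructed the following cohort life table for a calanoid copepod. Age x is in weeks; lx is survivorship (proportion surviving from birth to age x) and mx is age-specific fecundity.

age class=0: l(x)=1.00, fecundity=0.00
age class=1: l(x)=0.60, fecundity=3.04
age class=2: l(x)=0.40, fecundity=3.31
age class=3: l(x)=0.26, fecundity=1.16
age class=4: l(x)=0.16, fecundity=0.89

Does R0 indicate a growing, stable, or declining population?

growing

R0 = Σ lx·mx = 0 + 1.824 + 1.324 + 0.3016 + 0.1424 = 3.592
R0 > 1, so the population is growing.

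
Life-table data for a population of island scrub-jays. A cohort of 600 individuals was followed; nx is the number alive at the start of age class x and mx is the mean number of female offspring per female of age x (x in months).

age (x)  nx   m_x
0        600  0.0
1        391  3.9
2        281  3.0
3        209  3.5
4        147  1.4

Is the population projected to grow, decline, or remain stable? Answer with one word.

growing

lx = nx/n0 = nx/600: 1, 0.65167…, 0.46833…, 0.34833…, 0.245
R0 = Σ lx·mx = 0 + 2.5415… + 1.405… + 1.219167… + 0.343 = 5.508667…
R0 > 1, so the population is growing.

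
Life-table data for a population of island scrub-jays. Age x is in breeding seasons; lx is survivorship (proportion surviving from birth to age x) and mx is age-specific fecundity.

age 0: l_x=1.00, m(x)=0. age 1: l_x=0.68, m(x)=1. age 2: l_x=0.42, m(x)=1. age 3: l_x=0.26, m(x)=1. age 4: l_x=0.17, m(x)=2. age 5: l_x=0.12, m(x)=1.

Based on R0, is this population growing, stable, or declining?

growing

R0 = Σ lx·mx = 0 + 0.68 + 0.42 + 0.26 + 0.34 + 0.12 = 1.82
R0 > 1, so the population is growing.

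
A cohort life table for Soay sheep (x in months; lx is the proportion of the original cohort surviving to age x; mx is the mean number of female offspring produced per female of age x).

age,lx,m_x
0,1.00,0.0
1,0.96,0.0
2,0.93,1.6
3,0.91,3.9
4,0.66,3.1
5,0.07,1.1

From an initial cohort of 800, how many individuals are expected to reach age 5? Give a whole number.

56

Expected survivors = N0 · l_5 = 800 × 0.07 = 56 → 56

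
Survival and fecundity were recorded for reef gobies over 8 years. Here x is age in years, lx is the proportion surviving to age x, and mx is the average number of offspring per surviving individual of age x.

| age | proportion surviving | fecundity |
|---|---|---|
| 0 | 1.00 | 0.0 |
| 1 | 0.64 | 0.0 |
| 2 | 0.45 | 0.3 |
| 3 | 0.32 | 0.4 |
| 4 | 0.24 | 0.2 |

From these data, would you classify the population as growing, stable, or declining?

declining

R0 = Σ lx·mx = 0 + 0 + 0.135 + 0.128 + 0.048 = 0.311
R0 < 1, so the population is declining.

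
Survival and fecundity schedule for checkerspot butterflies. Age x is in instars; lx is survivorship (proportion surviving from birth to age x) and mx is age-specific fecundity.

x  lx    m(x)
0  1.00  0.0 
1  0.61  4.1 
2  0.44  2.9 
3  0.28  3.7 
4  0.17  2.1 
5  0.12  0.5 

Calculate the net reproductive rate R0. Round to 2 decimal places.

lx·mx by age: 0, 2.501, 1.276, 1.036, 0.357, 0.06
R0 = Σ lx·mx = 5.23 → 5.23

5.23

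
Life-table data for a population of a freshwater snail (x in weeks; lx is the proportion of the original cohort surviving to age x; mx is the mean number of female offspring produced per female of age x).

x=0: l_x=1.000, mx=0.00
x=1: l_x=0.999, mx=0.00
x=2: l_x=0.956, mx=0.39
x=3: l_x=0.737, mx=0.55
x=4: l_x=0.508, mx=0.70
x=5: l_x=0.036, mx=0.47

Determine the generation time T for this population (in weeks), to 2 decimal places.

3.01

lx·mx: 0, 0, 0.37284, 0.40535, 0.3556, 0.01692 → R0 = 1.15071
x·lx·mx: 0, 0, 0.74568, 1.21605, 1.4224, 0.0846 → Σ = 3.46873
T = 3.46873 / 1.15071 = 3.014426… → 3.01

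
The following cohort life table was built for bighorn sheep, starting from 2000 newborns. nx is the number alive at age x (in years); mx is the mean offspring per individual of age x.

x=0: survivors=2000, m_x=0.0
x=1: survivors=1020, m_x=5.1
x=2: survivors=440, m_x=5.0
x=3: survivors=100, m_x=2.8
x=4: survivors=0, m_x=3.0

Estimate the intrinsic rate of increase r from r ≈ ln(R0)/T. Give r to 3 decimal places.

0.990

lx = nx/n0 = nx/2000: 1, 0.51, 0.22, 0.05, 0
R0 = Σ lx·mx = 0 + 2.601 + 1.1 + 0.14 + 0 = 3.841
Σ x·lx·mx = 5.221; T = 5.221/3.841 = 1.35928…
r ≈ ln(R0)/T = ln(3.841)/1.35928… = 0.99003… → 0.990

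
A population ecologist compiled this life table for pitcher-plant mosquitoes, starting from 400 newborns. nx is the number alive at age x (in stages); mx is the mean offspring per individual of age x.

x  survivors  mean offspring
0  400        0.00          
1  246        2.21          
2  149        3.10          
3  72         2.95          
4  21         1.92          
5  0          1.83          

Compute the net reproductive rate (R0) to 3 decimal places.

lx = nx/n0 = nx/400: 1, 0.615, 0.3725, 0.18, 0.0525, 0
lx·mx by age: 0, 1.35915, 1.15475, 0.531, 0.1008, 0
R0 = Σ lx·mx = 3.1457 → 3.146

3.146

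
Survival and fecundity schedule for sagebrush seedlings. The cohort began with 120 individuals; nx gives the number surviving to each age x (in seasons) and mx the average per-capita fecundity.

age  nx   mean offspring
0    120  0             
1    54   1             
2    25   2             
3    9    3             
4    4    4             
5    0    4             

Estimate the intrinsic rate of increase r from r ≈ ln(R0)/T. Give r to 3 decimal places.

lx = nx/n0 = nx/120: 1, 0.45, 0.20833…, 0.075, 0.03333…, 0
R0 = Σ lx·mx = 0 + 0.45 + 0.41667… + 0.225 + 0.13333… + 0 = 1.225…
Σ x·lx·mx = 2.491667…; T = 2.491667…/1.225… = 2.03401…
r ≈ ln(R0)/T = ln(1.225…)/2.03401… = 0.09977… → 0.100

0.100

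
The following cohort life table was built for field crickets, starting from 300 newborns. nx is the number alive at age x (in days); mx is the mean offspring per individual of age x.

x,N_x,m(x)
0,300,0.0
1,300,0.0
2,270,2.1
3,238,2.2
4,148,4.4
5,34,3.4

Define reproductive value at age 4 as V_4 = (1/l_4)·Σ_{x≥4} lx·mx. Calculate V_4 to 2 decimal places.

5.18

lx = nx/n0 = nx/300: 1, 1, 0.9, 0.79333…, 0.49333…, 0.11333…
lx·mx for x ≥ 4: 2.170667…, 0.385333… → sum = 2.556…
V_4 = 2.556… / l_4 = 2.556… / 0.493333… = 5.181081… → 5.18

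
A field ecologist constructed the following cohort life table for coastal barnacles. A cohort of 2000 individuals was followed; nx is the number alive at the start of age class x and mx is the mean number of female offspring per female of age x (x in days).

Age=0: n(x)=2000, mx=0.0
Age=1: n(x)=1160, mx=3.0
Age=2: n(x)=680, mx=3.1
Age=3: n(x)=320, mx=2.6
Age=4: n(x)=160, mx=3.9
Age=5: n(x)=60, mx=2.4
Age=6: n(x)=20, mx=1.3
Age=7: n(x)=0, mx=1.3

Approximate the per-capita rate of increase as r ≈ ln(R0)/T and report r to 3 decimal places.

lx = nx/n0 = nx/2000: 1, 0.58, 0.34, 0.16, 0.08, 0.03, 0.01, 0
R0 = Σ lx·mx = 0 + 1.74 + 1.054 + 0.416 + 0.312 + 0.072 + 0.013 + 0 = 3.607
Σ x·lx·mx = 6.782; T = 6.782/3.607 = 1.88023…
r ≈ ln(R0)/T = ln(3.607)/1.88023… = 0.6823… → 0.682

0.682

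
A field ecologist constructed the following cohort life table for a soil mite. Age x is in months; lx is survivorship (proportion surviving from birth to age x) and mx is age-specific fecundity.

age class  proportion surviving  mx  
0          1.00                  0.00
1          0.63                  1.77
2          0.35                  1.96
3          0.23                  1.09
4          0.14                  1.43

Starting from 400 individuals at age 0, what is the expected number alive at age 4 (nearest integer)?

56

Expected survivors = N0 · l_4 = 400 × 0.14 = 56 → 56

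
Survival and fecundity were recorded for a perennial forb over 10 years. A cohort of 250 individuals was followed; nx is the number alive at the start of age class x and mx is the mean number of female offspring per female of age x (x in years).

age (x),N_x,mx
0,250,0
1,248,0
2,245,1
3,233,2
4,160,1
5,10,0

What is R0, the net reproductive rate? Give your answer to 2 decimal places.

lx = nx/n0 = nx/250: 1, 0.992, 0.98, 0.932, 0.64, 0.04
lx·mx by age: 0, 0, 0.98, 1.864, 0.64, 0
R0 = Σ lx·mx = 3.484 → 3.48

3.48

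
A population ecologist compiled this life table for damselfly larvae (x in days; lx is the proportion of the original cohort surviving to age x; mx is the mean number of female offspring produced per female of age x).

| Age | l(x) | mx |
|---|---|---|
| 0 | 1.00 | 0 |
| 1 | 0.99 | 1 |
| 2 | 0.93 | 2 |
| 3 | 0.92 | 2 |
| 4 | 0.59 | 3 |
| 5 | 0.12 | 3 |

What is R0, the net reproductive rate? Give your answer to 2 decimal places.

lx·mx by age: 0, 0.99, 1.86, 1.84, 1.77, 0.36
R0 = Σ lx·mx = 6.82 → 6.82

6.82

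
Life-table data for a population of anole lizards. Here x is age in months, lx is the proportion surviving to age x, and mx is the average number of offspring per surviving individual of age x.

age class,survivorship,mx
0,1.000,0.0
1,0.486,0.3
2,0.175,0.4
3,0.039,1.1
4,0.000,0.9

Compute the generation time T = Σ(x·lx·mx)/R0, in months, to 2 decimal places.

lx·mx: 0, 0.1458, 0.07, 0.0429, 0 → R0 = 0.2587
x·lx·mx: 0, 0.1458, 0.14, 0.1287, 0 → Σ = 0.4145
T = 0.4145 / 0.2587 = 1.602242… → 1.60

1.60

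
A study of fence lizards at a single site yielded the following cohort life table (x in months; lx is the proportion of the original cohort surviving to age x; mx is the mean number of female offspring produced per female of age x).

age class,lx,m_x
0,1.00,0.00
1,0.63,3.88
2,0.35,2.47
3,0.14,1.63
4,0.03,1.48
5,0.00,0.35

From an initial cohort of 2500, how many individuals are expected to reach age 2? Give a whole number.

875

Expected survivors = N0 · l_2 = 2500 × 0.35 = 875 → 875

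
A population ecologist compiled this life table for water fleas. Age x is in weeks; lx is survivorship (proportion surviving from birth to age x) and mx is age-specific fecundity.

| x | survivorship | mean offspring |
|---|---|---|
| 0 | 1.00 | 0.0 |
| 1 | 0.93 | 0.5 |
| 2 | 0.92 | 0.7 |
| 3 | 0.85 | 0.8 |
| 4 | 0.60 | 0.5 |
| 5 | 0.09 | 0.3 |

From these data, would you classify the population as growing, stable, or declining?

growing

R0 = Σ lx·mx = 0 + 0.465 + 0.644 + 0.68 + 0.3 + 0.027 = 2.116
R0 > 1, so the population is growing.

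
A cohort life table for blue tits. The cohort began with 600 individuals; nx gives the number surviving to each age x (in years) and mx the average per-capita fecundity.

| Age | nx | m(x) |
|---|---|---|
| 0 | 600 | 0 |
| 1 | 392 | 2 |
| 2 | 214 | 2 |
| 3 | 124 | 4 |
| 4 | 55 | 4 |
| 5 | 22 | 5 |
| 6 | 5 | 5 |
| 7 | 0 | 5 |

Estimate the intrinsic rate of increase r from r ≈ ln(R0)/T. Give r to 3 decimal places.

lx = nx/n0 = nx/600: 1, 0.65333…, 0.35667…, 0.20667…, 0.09167…, 0.03667…, 0.00833…, 0
R0 = Σ lx·mx = 0 + 1.30667… + 0.71333… + 0.82667… + 0.36667… + 0.18333… + 0.04167… + 0 = 3.438333…
Σ x·lx·mx = 7.846667…; T = 7.846667…/3.438333… = 2.28211…
r ≈ ln(R0)/T = ln(3.438333…)/2.28211… = 0.54116… → 0.541

0.541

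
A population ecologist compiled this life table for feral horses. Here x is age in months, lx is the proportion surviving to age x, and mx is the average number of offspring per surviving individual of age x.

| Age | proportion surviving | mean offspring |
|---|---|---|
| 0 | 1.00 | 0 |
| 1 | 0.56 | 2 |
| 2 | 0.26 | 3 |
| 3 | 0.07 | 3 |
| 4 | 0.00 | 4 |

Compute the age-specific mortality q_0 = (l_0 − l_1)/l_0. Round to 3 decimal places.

0.440

q_0 = (l_0 − l_1) / l_0 = (1 − 0.56) / 1
     = 0.44 / 1 = 0.44 → 0.440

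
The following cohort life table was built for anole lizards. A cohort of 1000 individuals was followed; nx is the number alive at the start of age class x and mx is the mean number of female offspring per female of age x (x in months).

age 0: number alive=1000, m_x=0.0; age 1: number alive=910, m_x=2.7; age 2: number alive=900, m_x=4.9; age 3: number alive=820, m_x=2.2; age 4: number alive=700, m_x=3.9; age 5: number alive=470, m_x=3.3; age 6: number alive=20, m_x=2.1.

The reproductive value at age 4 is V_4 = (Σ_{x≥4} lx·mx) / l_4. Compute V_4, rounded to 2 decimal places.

6.18

lx = nx/n0 = nx/1000: 1, 0.91, 0.9, 0.82, 0.7, 0.47, 0.02
lx·mx for x ≥ 4: 2.73, 1.551, 0.042 → sum = 4.323
V_4 = 4.323 / l_4 = 4.323 / 0.7 = 6.175714… → 6.18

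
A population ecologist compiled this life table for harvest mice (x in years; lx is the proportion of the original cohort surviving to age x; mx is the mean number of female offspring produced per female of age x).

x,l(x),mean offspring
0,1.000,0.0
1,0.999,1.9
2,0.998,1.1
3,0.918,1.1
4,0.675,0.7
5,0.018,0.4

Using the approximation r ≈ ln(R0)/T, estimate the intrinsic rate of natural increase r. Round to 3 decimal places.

0.744

R0 = Σ lx·mx = 0 + 1.8981 + 1.0978 + 1.0098 + 0.4725 + 0.0072 = 4.4854
Σ x·lx·mx = 9.0491; T = 9.0491/4.4854 = 2.01746…
r ≈ ln(R0)/T = ln(4.4854)/2.01746… = 0.74392… → 0.744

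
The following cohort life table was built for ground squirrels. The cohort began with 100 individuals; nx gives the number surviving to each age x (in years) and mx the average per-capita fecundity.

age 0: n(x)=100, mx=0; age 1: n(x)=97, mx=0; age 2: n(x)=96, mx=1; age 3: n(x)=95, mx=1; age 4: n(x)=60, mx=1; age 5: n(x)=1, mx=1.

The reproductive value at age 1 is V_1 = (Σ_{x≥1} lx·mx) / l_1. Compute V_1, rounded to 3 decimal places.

lx = nx/n0 = nx/100: 1, 0.97, 0.96, 0.95, 0.6, 0.01
lx·mx for x ≥ 1: 0, 0.96, 0.95, 0.6, 0.01 → sum = 2.52
V_1 = 2.52 / l_1 = 2.52 / 0.97 = 2.597938… → 2.598

2.598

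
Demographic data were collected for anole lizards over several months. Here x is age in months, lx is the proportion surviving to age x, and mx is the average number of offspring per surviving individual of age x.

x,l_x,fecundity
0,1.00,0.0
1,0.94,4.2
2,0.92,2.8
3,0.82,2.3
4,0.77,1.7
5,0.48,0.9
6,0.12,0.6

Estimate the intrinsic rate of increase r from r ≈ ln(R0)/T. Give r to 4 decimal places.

1.0522

R0 = Σ lx·mx = 0 + 3.948 + 2.576 + 1.886 + 1.309 + 0.432 + 0.072 = 10.223
Σ x·lx·mx = 22.586; T = 22.586/10.223 = 2.20933…
r ≈ ln(R0)/T = ln(10.223)/2.20933… = 1.052191… → 1.0522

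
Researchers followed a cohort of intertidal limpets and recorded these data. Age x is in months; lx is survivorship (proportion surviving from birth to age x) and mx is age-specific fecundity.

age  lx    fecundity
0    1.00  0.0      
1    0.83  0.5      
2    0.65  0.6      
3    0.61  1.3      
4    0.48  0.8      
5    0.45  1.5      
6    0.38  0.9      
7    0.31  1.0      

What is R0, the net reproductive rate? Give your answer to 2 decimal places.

lx·mx by age: 0, 0.415, 0.39, 0.793, 0.384, 0.675, 0.342, 0.31
R0 = Σ lx·mx = 3.309 → 3.31

3.31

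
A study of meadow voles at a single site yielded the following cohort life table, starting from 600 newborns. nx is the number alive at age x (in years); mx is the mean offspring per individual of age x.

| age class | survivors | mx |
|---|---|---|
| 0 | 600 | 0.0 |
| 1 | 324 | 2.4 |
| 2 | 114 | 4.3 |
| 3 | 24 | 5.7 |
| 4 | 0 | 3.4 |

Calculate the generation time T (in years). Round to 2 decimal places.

lx = nx/n0 = nx/600: 1, 0.54, 0.19, 0.04, 0
lx·mx: 0, 1.296, 0.817, 0.228, 0 → R0 = 2.341
x·lx·mx: 0, 1.296, 1.634, 0.684, 0 → Σ = 3.614
T = 3.614 / 2.341 = 1.543785… → 1.54

1.54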